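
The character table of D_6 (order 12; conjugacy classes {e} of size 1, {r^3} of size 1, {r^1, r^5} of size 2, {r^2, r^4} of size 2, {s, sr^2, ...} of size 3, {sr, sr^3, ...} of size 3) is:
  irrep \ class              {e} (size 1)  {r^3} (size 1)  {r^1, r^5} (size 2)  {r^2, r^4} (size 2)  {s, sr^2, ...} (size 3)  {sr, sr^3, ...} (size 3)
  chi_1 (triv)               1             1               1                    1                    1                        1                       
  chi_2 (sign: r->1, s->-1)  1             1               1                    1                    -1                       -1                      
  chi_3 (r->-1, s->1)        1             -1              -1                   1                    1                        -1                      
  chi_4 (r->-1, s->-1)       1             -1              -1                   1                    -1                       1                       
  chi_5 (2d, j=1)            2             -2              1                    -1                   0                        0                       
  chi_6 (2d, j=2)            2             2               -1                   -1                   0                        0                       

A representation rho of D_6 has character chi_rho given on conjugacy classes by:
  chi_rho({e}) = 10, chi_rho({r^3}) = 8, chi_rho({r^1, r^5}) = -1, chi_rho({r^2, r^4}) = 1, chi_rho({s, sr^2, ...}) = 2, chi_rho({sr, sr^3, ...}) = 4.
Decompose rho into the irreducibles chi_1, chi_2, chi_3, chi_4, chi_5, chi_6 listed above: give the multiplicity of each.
Multiplicities: chi_1: 3, chi_2: 0, chi_3: 0, chi_4: 1, chi_5: 0, chi_6: 3.

Explanation: Use <chi_rho, chi> = (1/|G|) sum_C |C| * chi_rho(C) * conj(chi(C)) with |G| = 12 for each irreducible chi in the table:
  <chi_rho, chi_1> = (1/12)[1*(10)*conj(1) + 1*(8)*conj(1) + 2*(-1)*conj(1) + 2*(1)*conj(1) + 3*(2)*conj(1) + 3*(4)*conj(1)]
      = (1/12)[(10) + (8) + (-2) + (2) + (6) + (12)] = 36/12 = 3
  <chi_rho, chi_2> = (1/12)[1*(10)*conj(1) + 1*(8)*conj(1) + 2*(-1)*conj(1) + 2*(1)*conj(1) + 3*(2)*conj(-1) + 3*(4)*conj(-1)]
      = (1/12)[(10) + (8) + (-2) + (2) + (-6) + (-12)] = 0/12 = 0
  <chi_rho, chi_3> = (1/12)[1*(10)*conj(1) + 1*(8)*conj(-1) + 2*(-1)*conj(-1) + 2*(1)*conj(1) + 3*(2)*conj(1) + 3*(4)*conj(-1)]
      = (1/12)[(10) + (-8) + (2) + (2) + (6) + (-12)] = 0/12 = 0
  <chi_rho, chi_4> = (1/12)[1*(10)*conj(1) + 1*(8)*conj(-1) + 2*(-1)*conj(-1) + 2*(1)*conj(1) + 3*(2)*conj(-1) + 3*(4)*conj(1)]
      = (1/12)[(10) + (-8) + (2) + (2) + (-6) + (12)] = 12/12 = 1
  <chi_rho, chi_5> = (1/12)[1*(10)*conj(2) + 1*(8)*conj(-2) + 2*(-1)*conj(1) + 2*(1)*conj(-1) + 3*(2)*conj(0) + 3*(4)*conj(0)]
      = (1/12)[(20) + (-16) + (-2) + (-2) + (0) + (0)] = 0/12 = 0
  <chi_rho, chi_6> = (1/12)[1*(10)*conj(2) + 1*(8)*conj(2) + 2*(-1)*conj(-1) + 2*(1)*conj(-1) + 3*(2)*conj(0) + 3*(4)*conj(0)]
      = (1/12)[(20) + (16) + (2) + (-2) + (0) + (0)] = 36/12 = 3
Dimension check: dim(rho) = sum (mult * dim) = 3*1 + 0*1 + 0*1 + 1*1 + 0*2 + 3*2 = 10 = chi_rho(e) = 10.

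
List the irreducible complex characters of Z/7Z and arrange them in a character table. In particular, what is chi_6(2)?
Character table of Z/7Z (irreps indexed chi_0,...,chi_6 with chi_k(m) = zeta_7^(k*m), zeta_7 = exp(2*pi*i/7)):
  irrep \ class  {0} (size 1)  {1} (size 1)    {2} (size 1)    {3} (size 1)    {4} (size 1)    {5} (size 1)    {6} (size 1)  
  chi_0          1             1               1               1               1               1               1             
  chi_1          1             exp(2*I*pi/7)   exp(4*I*pi/7)   exp(6*I*pi/7)   exp(-6*I*pi/7)  exp(-4*I*pi/7)  exp(-2*I*pi/7)
  chi_2          1             exp(4*I*pi/7)   exp(-6*I*pi/7)  exp(-2*I*pi/7)  exp(2*I*pi/7)   exp(6*I*pi/7)   exp(-4*I*pi/7)
  chi_3          1             exp(6*I*pi/7)   exp(-2*I*pi/7)  exp(4*I*pi/7)   exp(-4*I*pi/7)  exp(2*I*pi/7)   exp(-6*I*pi/7)
  chi_4          1             exp(-6*I*pi/7)  exp(2*I*pi/7)   exp(-4*I*pi/7)  exp(4*I*pi/7)   exp(-2*I*pi/7)  exp(6*I*pi/7) 
  chi_5          1             exp(-4*I*pi/7)  exp(6*I*pi/7)   exp(2*I*pi/7)   exp(-2*I*pi/7)  exp(-6*I*pi/7)  exp(4*I*pi/7) 
  chi_6          1             exp(-2*I*pi/7)  exp(-4*I*pi/7)  exp(-6*I*pi/7)  exp(6*I*pi/7)   exp(4*I*pi/7)   exp(2*I*pi/7) 

Spot check: chi_6(2) = zeta_7^(6*2) = zeta_7^12 = exp(-4*I*pi/7).

Solution. Z/7Z is abelian, so all 7 irreducible complex representations are 1-dimensional. They are given by chi_k(m) = zeta_7^(k*m) for k = 0,...,6. Row orthogonality: sum_m chi_k(m) conj(chi_l(m)) = 7 * [k = l].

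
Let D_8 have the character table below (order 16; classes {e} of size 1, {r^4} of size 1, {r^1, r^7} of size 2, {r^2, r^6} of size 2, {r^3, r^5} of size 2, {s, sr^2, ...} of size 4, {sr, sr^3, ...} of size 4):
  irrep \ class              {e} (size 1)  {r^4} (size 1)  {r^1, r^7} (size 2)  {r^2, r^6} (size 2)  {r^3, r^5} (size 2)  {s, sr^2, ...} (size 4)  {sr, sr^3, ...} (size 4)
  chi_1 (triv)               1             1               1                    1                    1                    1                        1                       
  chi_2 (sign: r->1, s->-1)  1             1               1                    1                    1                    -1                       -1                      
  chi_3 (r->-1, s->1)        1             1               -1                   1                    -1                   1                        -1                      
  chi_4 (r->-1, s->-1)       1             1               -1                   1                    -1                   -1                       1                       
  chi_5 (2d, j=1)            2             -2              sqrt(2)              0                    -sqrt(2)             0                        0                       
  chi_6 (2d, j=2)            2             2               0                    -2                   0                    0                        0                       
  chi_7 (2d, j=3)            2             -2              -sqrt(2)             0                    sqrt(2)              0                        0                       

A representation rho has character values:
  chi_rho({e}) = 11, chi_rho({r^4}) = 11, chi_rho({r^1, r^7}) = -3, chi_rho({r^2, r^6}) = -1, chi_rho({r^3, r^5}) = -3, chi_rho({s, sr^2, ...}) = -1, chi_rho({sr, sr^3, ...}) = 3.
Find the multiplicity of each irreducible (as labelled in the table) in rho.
Multiplicities: chi_1: 1, chi_2: 0, chi_3: 1, chi_4: 3, chi_5: 0, chi_6: 3, chi_7: 0.

Solution. Use <chi_rho, chi> = (1/|G|) sum_C |C| * chi_rho(C) * conj(chi(C)) with |G| = 16 for each irreducible chi in the table:
  <chi_rho, chi_1> = (1/16)[1*(11)*conj(1) + 1*(11)*conj(1) + 2*(-3)*conj(1) + 2*(-1)*conj(1) + 2*(-3)*conj(1) + 4*(-1)*conj(1) + 4*(3)*conj(1)]
      = (1/16)[(11) + (11) + (-6) + (-2) + (-6) + (-4) + (12)] = 16/16 = 1
  <chi_rho, chi_2> = (1/16)[1*(11)*conj(1) + 1*(11)*conj(1) + 2*(-3)*conj(1) + 2*(-1)*conj(1) + 2*(-3)*conj(1) + 4*(-1)*conj(-1) + 4*(3)*conj(-1)]
      = (1/16)[(11) + (11) + (-6) + (-2) + (-6) + (4) + (-12)] = 0/16 = 0
  <chi_rho, chi_3> = (1/16)[1*(11)*conj(1) + 1*(11)*conj(1) + 2*(-3)*conj(-1) + 2*(-1)*conj(1) + 2*(-3)*conj(-1) + 4*(-1)*conj(1) + 4*(3)*conj(-1)]
      = (1/16)[(11) + (11) + (6) + (-2) + (6) + (-4) + (-12)] = 16/16 = 1
  <chi_rho, chi_4> = (1/16)[1*(11)*conj(1) + 1*(11)*conj(1) + 2*(-3)*conj(-1) + 2*(-1)*conj(1) + 2*(-3)*conj(-1) + 4*(-1)*conj(-1) + 4*(3)*conj(1)]
      = (1/16)[(11) + (11) + (6) + (-2) + (6) + (4) + (12)] = 48/16 = 3
  <chi_rho, chi_5> = (1/16)[1*(11)*conj(2) + 1*(11)*conj(-2) + 2*(-3)*conj(sqrt(2)) + 2*(-1)*conj(0) + 2*(-3)*conj(-sqrt(2)) + 4*(-1)*conj(0) + 4*(3)*conj(0)]
      = (1/16)[(22) + (-22) + (-6*sqrt(2)) + (0) + (6*sqrt(2)) + (0) + (0)] = 0/16 = 0
  <chi_rho, chi_6> = (1/16)[1*(11)*conj(2) + 1*(11)*conj(2) + 2*(-3)*conj(0) + 2*(-1)*conj(-2) + 2*(-3)*conj(0) + 4*(-1)*conj(0) + 4*(3)*conj(0)]
      = (1/16)[(22) + (22) + (0) + (4) + (0) + (0) + (0)] = 48/16 = 3
  <chi_rho, chi_7> = (1/16)[1*(11)*conj(2) + 1*(11)*conj(-2) + 2*(-3)*conj(-sqrt(2)) + 2*(-1)*conj(0) + 2*(-3)*conj(sqrt(2)) + 4*(-1)*conj(0) + 4*(3)*conj(0)]
      = (1/16)[(22) + (-22) + (6*sqrt(2)) + (0) + (-6*sqrt(2)) + (0) + (0)] = 0/16 = 0
Dimension check: dim(rho) = sum (mult * dim) = 1*1 + 0*1 + 1*1 + 3*1 + 0*2 + 3*2 + 0*2 = 11 = chi_rho(e) = 11.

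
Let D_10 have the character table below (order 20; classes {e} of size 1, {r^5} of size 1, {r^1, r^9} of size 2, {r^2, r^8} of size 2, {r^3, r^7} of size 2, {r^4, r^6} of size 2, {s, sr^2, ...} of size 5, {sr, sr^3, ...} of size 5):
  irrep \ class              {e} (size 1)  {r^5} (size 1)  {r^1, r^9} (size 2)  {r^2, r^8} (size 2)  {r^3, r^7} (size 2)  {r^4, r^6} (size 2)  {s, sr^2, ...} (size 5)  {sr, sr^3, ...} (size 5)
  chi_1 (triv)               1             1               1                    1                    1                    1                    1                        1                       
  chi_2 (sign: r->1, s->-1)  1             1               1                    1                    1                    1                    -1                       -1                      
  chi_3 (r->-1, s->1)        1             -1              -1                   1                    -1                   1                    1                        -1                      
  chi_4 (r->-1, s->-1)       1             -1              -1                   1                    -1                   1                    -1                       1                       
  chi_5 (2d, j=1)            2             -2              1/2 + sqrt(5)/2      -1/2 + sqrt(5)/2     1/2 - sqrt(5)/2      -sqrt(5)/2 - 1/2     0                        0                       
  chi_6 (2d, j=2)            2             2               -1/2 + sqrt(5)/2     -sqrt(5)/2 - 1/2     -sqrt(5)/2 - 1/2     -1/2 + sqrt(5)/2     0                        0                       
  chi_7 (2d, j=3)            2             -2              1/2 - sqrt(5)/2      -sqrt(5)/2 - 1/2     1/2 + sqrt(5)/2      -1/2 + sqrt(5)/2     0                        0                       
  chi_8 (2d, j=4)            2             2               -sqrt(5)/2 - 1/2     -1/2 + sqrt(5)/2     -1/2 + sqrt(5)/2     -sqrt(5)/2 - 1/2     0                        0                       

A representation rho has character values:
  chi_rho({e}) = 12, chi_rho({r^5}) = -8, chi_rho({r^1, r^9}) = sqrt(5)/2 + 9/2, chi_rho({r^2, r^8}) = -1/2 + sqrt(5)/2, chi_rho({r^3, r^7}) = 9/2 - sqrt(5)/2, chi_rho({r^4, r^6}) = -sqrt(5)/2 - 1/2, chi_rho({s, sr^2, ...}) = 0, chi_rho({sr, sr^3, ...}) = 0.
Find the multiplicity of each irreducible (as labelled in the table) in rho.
Multiplicities: chi_1: 1, chi_2: 1, chi_3: 0, chi_4: 0, chi_5: 3, chi_6: 0, chi_7: 2, chi_8: 0.

Why: Use <chi_rho, chi> = (1/|G|) sum_C |C| * chi_rho(C) * conj(chi(C)) with |G| = 20 for each irreducible chi in the table:
  <chi_rho, chi_1> = (1/20)[1*(12)*conj(1) + 1*(-8)*conj(1) + 2*(sqrt(5)/2 + 9/2)*conj(1) + 2*(-1/2 + sqrt(5)/2)*conj(1) + 2*(9/2 - sqrt(5)/2)*conj(1) + 2*(-sqrt(5)/2 - 1/2)*conj(1) + 5*(0)*conj(1) + 5*(0)*conj(1)]
      = (1/20)[(12) + (-8) + (sqrt(5) + 9) + (-1 + sqrt(5)) + (9 - sqrt(5)) + (-sqrt(5) - 1) + (0) + (0)] = 20/20 = 1
  <chi_rho, chi_2> = (1/20)[1*(12)*conj(1) + 1*(-8)*conj(1) + 2*(sqrt(5)/2 + 9/2)*conj(1) + 2*(-1/2 + sqrt(5)/2)*conj(1) + 2*(9/2 - sqrt(5)/2)*conj(1) + 2*(-sqrt(5)/2 - 1/2)*conj(1) + 5*(0)*conj(-1) + 5*(0)*conj(-1)]
      = (1/20)[(12) + (-8) + (sqrt(5) + 9) + (-1 + sqrt(5)) + (9 - sqrt(5)) + (-sqrt(5) - 1) + (0) + (0)] = 20/20 = 1
  <chi_rho, chi_3> = (1/20)[1*(12)*conj(1) + 1*(-8)*conj(-1) + 2*(sqrt(5)/2 + 9/2)*conj(-1) + 2*(-1/2 + sqrt(5)/2)*conj(1) + 2*(9/2 - sqrt(5)/2)*conj(-1) + 2*(-sqrt(5)/2 - 1/2)*conj(1) + 5*(0)*conj(1) + 5*(0)*conj(-1)]
      = (1/20)[(12) + (8) + (-9 - sqrt(5)) + (-1 + sqrt(5)) + (-9 + sqrt(5)) + (-sqrt(5) - 1) + (0) + (0)] = 0/20 = 0
  <chi_rho, chi_4> = (1/20)[1*(12)*conj(1) + 1*(-8)*conj(-1) + 2*(sqrt(5)/2 + 9/2)*conj(-1) + 2*(-1/2 + sqrt(5)/2)*conj(1) + 2*(9/2 - sqrt(5)/2)*conj(-1) + 2*(-sqrt(5)/2 - 1/2)*conj(1) + 5*(0)*conj(-1) + 5*(0)*conj(1)]
      = (1/20)[(12) + (8) + (-9 - sqrt(5)) + (-1 + sqrt(5)) + (-9 + sqrt(5)) + (-sqrt(5) - 1) + (0) + (0)] = 0/20 = 0
  <chi_rho, chi_5> = (1/20)[1*(12)*conj(2) + 1*(-8)*conj(-2) + 2*(sqrt(5)/2 + 9/2)*conj(1/2 + sqrt(5)/2) + 2*(-1/2 + sqrt(5)/2)*conj(-1/2 + sqrt(5)/2) + 2*(9/2 - sqrt(5)/2)*conj(1/2 - sqrt(5)/2) + 2*(-sqrt(5)/2 - 1/2)*conj(-sqrt(5)/2 - 1/2) + 5*(0)*conj(0) + 5*(0)*conj(0)]
      = (1/20)[(24) + (16) + (7 + 5*sqrt(5)) + (3 - sqrt(5)) + (7 - 5*sqrt(5)) + (sqrt(5) + 3) + (0) + (0)] = 60/20 = 3
  <chi_rho, chi_6> = (1/20)[1*(12)*conj(2) + 1*(-8)*conj(2) + 2*(sqrt(5)/2 + 9/2)*conj(-1/2 + sqrt(5)/2) + 2*(-1/2 + sqrt(5)/2)*conj(-sqrt(5)/2 - 1/2) + 2*(9/2 - sqrt(5)/2)*conj(-sqrt(5)/2 - 1/2) + 2*(-sqrt(5)/2 - 1/2)*conj(-1/2 + sqrt(5)/2) + 5*(0)*conj(0) + 5*(0)*conj(0)]
      = (1/20)[(24) + (-16) + (-2 + 4*sqrt(5)) + (-2) + (-4*sqrt(5) - 2) + (-2) + (0) + (0)] = 0/20 = 0
  <chi_rho, chi_7> = (1/20)[1*(12)*conj(2) + 1*(-8)*conj(-2) + 2*(sqrt(5)/2 + 9/2)*conj(1/2 - sqrt(5)/2) + 2*(-1/2 + sqrt(5)/2)*conj(-sqrt(5)/2 - 1/2) + 2*(9/2 - sqrt(5)/2)*conj(1/2 + sqrt(5)/2) + 2*(-sqrt(5)/2 - 1/2)*conj(-1/2 + sqrt(5)/2) + 5*(0)*conj(0) + 5*(0)*conj(0)]
      = (1/20)[(24) + (16) + (2 - 4*sqrt(5)) + (-2) + (2 + 4*sqrt(5)) + (-2) + (0) + (0)] = 40/20 = 2
  <chi_rho, chi_8> = (1/20)[1*(12)*conj(2) + 1*(-8)*conj(2) + 2*(sqrt(5)/2 + 9/2)*conj(-sqrt(5)/2 - 1/2) + 2*(-1/2 + sqrt(5)/2)*conj(-1/2 + sqrt(5)/2) + 2*(9/2 - sqrt(5)/2)*conj(-1/2 + sqrt(5)/2) + 2*(-sqrt(5)/2 - 1/2)*conj(-sqrt(5)/2 - 1/2) + 5*(0)*conj(0) + 5*(0)*conj(0)]
      = (1/20)[(24) + (-16) + (-5*sqrt(5) - 7) + (3 - sqrt(5)) + (-7 + 5*sqrt(5)) + (sqrt(5) + 3) + (0) + (0)] = 0/20 = 0
Dimension check: dim(rho) = sum (mult * dim) = 1*1 + 1*1 + 0*1 + 0*1 + 3*2 + 0*2 + 2*2 + 0*2 = 12 = chi_rho(e) = 12.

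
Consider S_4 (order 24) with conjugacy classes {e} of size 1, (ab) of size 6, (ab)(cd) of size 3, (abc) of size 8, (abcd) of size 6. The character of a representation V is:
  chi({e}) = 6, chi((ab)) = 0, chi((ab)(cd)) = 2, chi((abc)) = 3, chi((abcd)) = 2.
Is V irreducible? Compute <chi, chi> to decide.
Not irreducible (reducible): <chi, chi> = 6 > 1.

<chi, chi> = (1/|G|) sum_C |C| * |chi(C)|^2 = (1/24)[1*|6|^2 + 6*|0|^2 + 3*|2|^2 + 8*|3|^2 + 6*|2|^2]
  = (1/24)[(36) + (0) + (12) + (72) + (24)] = 144/24 = 6.
A character is irreducible iff <chi, chi> = 1, so this representation is reducible.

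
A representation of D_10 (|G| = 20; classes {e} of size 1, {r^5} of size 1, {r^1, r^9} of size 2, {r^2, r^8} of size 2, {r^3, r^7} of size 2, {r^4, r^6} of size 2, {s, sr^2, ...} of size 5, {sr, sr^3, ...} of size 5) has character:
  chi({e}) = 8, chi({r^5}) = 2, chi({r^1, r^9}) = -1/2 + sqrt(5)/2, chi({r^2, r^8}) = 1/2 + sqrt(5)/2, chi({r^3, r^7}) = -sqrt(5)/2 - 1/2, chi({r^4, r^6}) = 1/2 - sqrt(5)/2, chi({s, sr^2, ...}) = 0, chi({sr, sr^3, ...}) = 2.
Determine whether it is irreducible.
Not irreducible (reducible): <chi, chi> = 5 > 1.

<chi, chi> = (1/|G|) sum_C |C| * |chi(C)|^2 = (1/20)[1*|8|^2 + 1*|2|^2 + 2*|-1/2 + sqrt(5)/2|^2 + 2*|1/2 + sqrt(5)/2|^2 + 2*|-sqrt(5)/2 - 1/2|^2 + 2*|1/2 - sqrt(5)/2|^2 + 5*|0|^2 + 5*|2|^2]
  = (1/20)[(64) + (4) + (3 - sqrt(5)) + (sqrt(5) + 3) + (sqrt(5) + 3) + (3 - sqrt(5)) + (0) + (20)] = 100/20 = 5.
A character is irreducible iff <chi, chi> = 1, so this representation is reducible.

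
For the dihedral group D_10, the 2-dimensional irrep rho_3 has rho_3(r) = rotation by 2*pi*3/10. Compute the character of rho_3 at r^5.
chi_{rho_3}(r^5) = 2*cos(2*pi*3*5/10) = -2

Justification: rho_3(r^5) is rotation by angle 2*pi*3*5/10, whose trace is 2*cos(2*pi*3*5/10) = -2.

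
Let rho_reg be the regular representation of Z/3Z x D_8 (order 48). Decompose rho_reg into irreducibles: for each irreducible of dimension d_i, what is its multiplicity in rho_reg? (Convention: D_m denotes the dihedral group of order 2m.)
Each irreducible V_i of dimension d_i appears with multiplicity d_i, i.e. rho_reg = (direct sum over all irreducibles V_i) d_i V_i. The irreducible dimensions for Z/3Z x D_8 are 1, 1, 1, 1, 1, 1, 1, 1, 1, 1, 1, 1, 2, 2, 2, 2, 2, 2, 2, 2, 2: 12 irreducibles of dimension 1, each with multiplicity 1; 9 irreducibles of dimension 2, each with multiplicity 2. Total dimension 12*1*1 + 9*2*2 = 48 = |G|.

Derivation: General theorem: in the regular representation of a finite group G, each irreducible appears with multiplicity equal to its dimension. Check: dim(rho_reg) = sum d_i^2 = 1 + 1 + 1 + 1 + 1 + 1 + 1 + 1 + 1 + 1 + 1 + 1 + 4 + 4 + 4 + 4 + 4 + 4 + 4 + 4 + 4 = 48 = |G|.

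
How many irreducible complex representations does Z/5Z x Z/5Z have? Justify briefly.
25

Reasoning: The number of irreducible complex representations of a finite group equals its number of conjugacy classes. Z/5Z x Z/5Z is abelian of order 25, so every element is its own conjugacy class: 25 classes, so Z/5Z x Z/5Z (order 25) has exactly 25 irreducible complex representations.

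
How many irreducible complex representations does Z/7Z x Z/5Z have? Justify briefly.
35

Reasoning: The number of irreducible complex representations of a finite group equals its number of conjugacy classes. Z/7Z x Z/5Z is abelian of order 35, so every element is its own conjugacy class: 35 classes, so Z/7Z x Z/5Z (order 35) has exactly 35 irreducible complex representations.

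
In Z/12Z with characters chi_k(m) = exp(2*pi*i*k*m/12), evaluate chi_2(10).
chi_2(10) = zeta_12^20 = exp(-2*I*pi/3)

Justification: chi_2(10) = zeta_12^(2*10) = zeta_12^20. Since zeta_12^12 = 1, this equals zeta_12^8 = exp(2*pi*i*8/12) = exp(-2*I*pi/3).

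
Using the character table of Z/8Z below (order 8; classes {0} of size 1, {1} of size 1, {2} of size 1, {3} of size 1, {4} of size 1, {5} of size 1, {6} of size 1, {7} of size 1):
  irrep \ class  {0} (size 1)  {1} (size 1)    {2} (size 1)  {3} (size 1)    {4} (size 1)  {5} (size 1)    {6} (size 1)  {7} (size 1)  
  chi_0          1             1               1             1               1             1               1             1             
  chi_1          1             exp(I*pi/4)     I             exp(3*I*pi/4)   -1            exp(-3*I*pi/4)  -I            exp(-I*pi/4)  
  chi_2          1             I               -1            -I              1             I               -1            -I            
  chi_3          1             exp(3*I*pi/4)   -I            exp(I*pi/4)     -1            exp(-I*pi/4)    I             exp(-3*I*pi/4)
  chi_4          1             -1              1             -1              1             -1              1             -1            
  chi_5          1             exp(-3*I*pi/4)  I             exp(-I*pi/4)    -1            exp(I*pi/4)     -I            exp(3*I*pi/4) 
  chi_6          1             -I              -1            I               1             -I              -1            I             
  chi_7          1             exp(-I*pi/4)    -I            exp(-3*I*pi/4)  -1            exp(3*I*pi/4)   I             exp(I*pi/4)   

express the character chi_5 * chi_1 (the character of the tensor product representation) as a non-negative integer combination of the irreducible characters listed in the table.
chi_5 tensor chi_1 = chi_6 (all other irreducibles have multiplicity 0).

Solution. The character of a tensor product is the pointwise product (chi_5 * chi_1)(C) = chi_5(C) * chi_1(C):
  {0}: (1)*(1), {1}: (exp(-3*I*pi/4))*(exp(I*pi/4)), {2}: (I)*(I), {3}: (exp(-I*pi/4))*(exp(3*I*pi/4)), {4}: (-1)*(-1), {5}: (exp(I*pi/4))*(exp(-3*I*pi/4)), {6}: (-I)*(-I), {7}: (exp(3*I*pi/4))*(exp(-I*pi/4))
so (chi_5 * chi_1) takes values
  {0} -> 1, {1} -> -I, {2} -> -1, {3} -> I, {4} -> 1, {5} -> -I, {6} -> -1, {7} -> I.
Now take the inner product of this character with each irreducible chi from the table, <chi_5*chi_1, chi> = (1/8) sum_C |C| (chi_5*chi_1)(C) conj(chi(C)):
  <chi_5*chi_1, chi_0> = (1/8)[1*(1)*conj(1) + 1*(-I)*conj(1) + 1*(-1)*conj(1) + 1*(I)*conj(1) + 1*(1)*conj(1) + 1*(-I)*conj(1) + 1*(-1)*conj(1) + 1*(I)*conj(1)]
      = (1/8)[(1) + (-I) + (-1) + (I) + (1) + (-I) + (-1) + (I)] = 0/8 = 0
  <chi_5*chi_1, chi_1> = (1/8)[1*(1)*conj(1) + 1*(-I)*conj(exp(I*pi/4)) + 1*(-1)*conj(I) + 1*(I)*conj(exp(3*I*pi/4)) + 1*(1)*conj(-1) + 1*(-I)*conj(exp(-3*I*pi/4)) + 1*(-1)*conj(-I) + 1*(I)*conj(exp(-I*pi/4))]
      = (1/8)[(1) + (-exp(I*pi/4)) + (I) + (exp(-I*pi/4)) + (-1) + (-exp(-3*I*pi/4)) + (-I) + (exp(3*I*pi/4))] = 0/8 = 0
  <chi_5*chi_1, chi_2> = (1/8)[1*(1)*conj(1) + 1*(-I)*conj(I) + 1*(-1)*conj(-1) + 1*(I)*conj(-I) + 1*(1)*conj(1) + 1*(-I)*conj(I) + 1*(-1)*conj(-1) + 1*(I)*conj(-I)]
      = (1/8)[(1) + (-1) + (1) + (-1) + (1) + (-1) + (1) + (-1)] = 0/8 = 0
  <chi_5*chi_1, chi_3> = (1/8)[1*(1)*conj(1) + 1*(-I)*conj(exp(3*I*pi/4)) + 1*(-1)*conj(-I) + 1*(I)*conj(exp(I*pi/4)) + 1*(1)*conj(-1) + 1*(-I)*conj(exp(-I*pi/4)) + 1*(-1)*conj(I) + 1*(I)*conj(exp(-3*I*pi/4))]
      = (1/8)[(1) + (-exp(-I*pi/4)) + (-I) + (exp(I*pi/4)) + (-1) + (-exp(3*I*pi/4)) + (I) + (exp(-3*I*pi/4))] = 0/8 = 0
  <chi_5*chi_1, chi_4> = (1/8)[1*(1)*conj(1) + 1*(-I)*conj(-1) + 1*(-1)*conj(1) + 1*(I)*conj(-1) + 1*(1)*conj(1) + 1*(-I)*conj(-1) + 1*(-1)*conj(1) + 1*(I)*conj(-1)]
      = (1/8)[(1) + (I) + (-1) + (-I) + (1) + (I) + (-1) + (-I)] = 0/8 = 0
  <chi_5*chi_1, chi_5> = (1/8)[1*(1)*conj(1) + 1*(-I)*conj(exp(-3*I*pi/4)) + 1*(-1)*conj(I) + 1*(I)*conj(exp(-I*pi/4)) + 1*(1)*conj(-1) + 1*(-I)*conj(exp(I*pi/4)) + 1*(-1)*conj(-I) + 1*(I)*conj(exp(3*I*pi/4))]
      = (1/8)[(1) + (-exp(-3*I*pi/4)) + (I) + (exp(3*I*pi/4)) + (-1) + (-exp(I*pi/4)) + (-I) + (exp(-I*pi/4))] = 0/8 = 0
  <chi_5*chi_1, chi_6> = (1/8)[1*(1)*conj(1) + 1*(-I)*conj(-I) + 1*(-1)*conj(-1) + 1*(I)*conj(I) + 1*(1)*conj(1) + 1*(-I)*conj(-I) + 1*(-1)*conj(-1) + 1*(I)*conj(I)]
      = (1/8)[(1) + (1) + (1) + (1) + (1) + (1) + (1) + (1)] = 8/8 = 1
  <chi_5*chi_1, chi_7> = (1/8)[1*(1)*conj(1) + 1*(-I)*conj(exp(-I*pi/4)) + 1*(-1)*conj(-I) + 1*(I)*conj(exp(-3*I*pi/4)) + 1*(1)*conj(-1) + 1*(-I)*conj(exp(3*I*pi/4)) + 1*(-1)*conj(I) + 1*(I)*conj(exp(I*pi/4))]
      = (1/8)[(1) + (-exp(3*I*pi/4)) + (-I) + (exp(-3*I*pi/4)) + (-1) + (-exp(-I*pi/4)) + (I) + (exp(I*pi/4))] = 0/8 = 0
(Exp terms are combined using exp(i*s)*conj(exp(i*t)) = exp(i*(s-t)), and sums of them are collapsed using the identity that for every m > 1 the m distinct m-th roots of unity sum to 0, e.g. 1 + exp(2*I*pi/3) + exp(-2*I*pi/3) = 0.)
Hence the multiplicities are chi_6: 1. Dimension check: dim(chi_5)*dim(chi_1) = 1*1 = 1 and sum (mult * dim) = 1*1 = 1.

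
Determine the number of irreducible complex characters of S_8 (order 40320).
22

Details: The number of irreducible complex representations of a finite group equals its number of conjugacy classes. Conjugacy classes in S_8 correspond to cycle types, i.e. partitions of 8; there are p(8) = 22 of them, so S_8 (order 40320) has exactly 22 irreducible complex representations.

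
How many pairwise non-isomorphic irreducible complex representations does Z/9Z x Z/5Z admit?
45

Argument: The number of irreducible complex representations of a finite group equals its number of conjugacy classes. Z/9Z x Z/5Z is abelian of order 45, so every element is its own conjugacy class: 45 classes, so Z/9Z x Z/5Z (order 45) has exactly 45 irreducible complex representations.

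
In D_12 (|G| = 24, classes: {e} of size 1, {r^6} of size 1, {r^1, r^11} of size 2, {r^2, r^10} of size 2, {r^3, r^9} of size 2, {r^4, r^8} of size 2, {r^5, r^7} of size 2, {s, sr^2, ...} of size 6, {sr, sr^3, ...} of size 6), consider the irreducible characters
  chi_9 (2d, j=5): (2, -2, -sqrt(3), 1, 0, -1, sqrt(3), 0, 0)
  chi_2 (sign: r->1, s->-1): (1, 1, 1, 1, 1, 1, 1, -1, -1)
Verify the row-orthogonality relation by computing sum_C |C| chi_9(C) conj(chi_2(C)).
Sum = 0; so <chi_9, chi_2> = 0 (distinct irreducibles are orthogonal).

Proof sketch: Compute term by term over conjugacy classes (|C| * chi_9(C) * conj(chi_2(C))):
  1*(2)*conj(1) + 1*(-2)*conj(1) + 2*(-sqrt(3))*conj(1) + 2*(1)*conj(1) + 2*(0)*conj(1) + 2*(-1)*conj(1) + 2*(sqrt(3))*conj(1) + 6*(0)*conj(-1) + 6*(0)*conj(-1)
  = (2) + (-2) + (-2*sqrt(3)) + (2) + (0) + (-2) + (2*sqrt(3)) + (0) + (0)
  = 0.
Dividing by |G| = 24 gives 0/24 = 0, matching the row-orthogonality relation <chi_9, chi_2> = [chi_9 = chi_2].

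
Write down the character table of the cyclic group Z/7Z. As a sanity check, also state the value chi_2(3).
Character table of Z/7Z (irreps indexed chi_0,...,chi_6 with chi_k(m) = zeta_7^(k*m), zeta_7 = exp(2*pi*i/7)):
  irrep \ class  {0} (size 1)  {1} (size 1)    {2} (size 1)    {3} (size 1)    {4} (size 1)    {5} (size 1)    {6} (size 1)  
  chi_0          1             1               1               1               1               1               1             
  chi_1          1             exp(2*I*pi/7)   exp(4*I*pi/7)   exp(6*I*pi/7)   exp(-6*I*pi/7)  exp(-4*I*pi/7)  exp(-2*I*pi/7)
  chi_2          1             exp(4*I*pi/7)   exp(-6*I*pi/7)  exp(-2*I*pi/7)  exp(2*I*pi/7)   exp(6*I*pi/7)   exp(-4*I*pi/7)
  chi_3          1             exp(6*I*pi/7)   exp(-2*I*pi/7)  exp(4*I*pi/7)   exp(-4*I*pi/7)  exp(2*I*pi/7)   exp(-6*I*pi/7)
  chi_4          1             exp(-6*I*pi/7)  exp(2*I*pi/7)   exp(-4*I*pi/7)  exp(4*I*pi/7)   exp(-2*I*pi/7)  exp(6*I*pi/7) 
  chi_5          1             exp(-4*I*pi/7)  exp(6*I*pi/7)   exp(2*I*pi/7)   exp(-2*I*pi/7)  exp(-6*I*pi/7)  exp(4*I*pi/7) 
  chi_6          1             exp(-2*I*pi/7)  exp(-4*I*pi/7)  exp(-6*I*pi/7)  exp(6*I*pi/7)   exp(4*I*pi/7)   exp(2*I*pi/7) 

Spot check: chi_2(3) = zeta_7^(2*3) = zeta_7^6 = exp(-2*I*pi/7).

Argument: Z/7Z is abelian, so all 7 irreducible complex representations are 1-dimensional. They are given by chi_k(m) = zeta_7^(k*m) for k = 0,...,6. Row orthogonality: sum_m chi_k(m) conj(chi_l(m)) = 7 * [k = l].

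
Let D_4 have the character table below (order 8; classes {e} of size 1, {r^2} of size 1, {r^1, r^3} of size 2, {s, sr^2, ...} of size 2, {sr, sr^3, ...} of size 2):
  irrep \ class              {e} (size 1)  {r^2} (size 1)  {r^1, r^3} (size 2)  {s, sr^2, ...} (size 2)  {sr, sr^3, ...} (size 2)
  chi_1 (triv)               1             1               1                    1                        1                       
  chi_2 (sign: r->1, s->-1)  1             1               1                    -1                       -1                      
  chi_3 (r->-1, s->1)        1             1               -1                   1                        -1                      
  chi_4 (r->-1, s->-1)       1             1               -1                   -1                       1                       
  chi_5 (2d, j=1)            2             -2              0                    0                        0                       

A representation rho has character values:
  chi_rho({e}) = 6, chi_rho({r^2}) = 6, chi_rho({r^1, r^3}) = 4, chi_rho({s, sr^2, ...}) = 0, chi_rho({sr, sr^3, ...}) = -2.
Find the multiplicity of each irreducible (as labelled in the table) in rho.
Multiplicities: chi_1: 2, chi_2: 3, chi_3: 1, chi_4: 0, chi_5: 0.

Derivation: Use <chi_rho, chi> = (1/|G|) sum_C |C| * chi_rho(C) * conj(chi(C)) with |G| = 8 for each irreducible chi in the table:
  <chi_rho, chi_1> = (1/8)[1*(6)*conj(1) + 1*(6)*conj(1) + 2*(4)*conj(1) + 2*(0)*conj(1) + 2*(-2)*conj(1)]
      = (1/8)[(6) + (6) + (8) + (0) + (-4)] = 16/8 = 2
  <chi_rho, chi_2> = (1/8)[1*(6)*conj(1) + 1*(6)*conj(1) + 2*(4)*conj(1) + 2*(0)*conj(-1) + 2*(-2)*conj(-1)]
      = (1/8)[(6) + (6) + (8) + (0) + (4)] = 24/8 = 3
  <chi_rho, chi_3> = (1/8)[1*(6)*conj(1) + 1*(6)*conj(1) + 2*(4)*conj(-1) + 2*(0)*conj(1) + 2*(-2)*conj(-1)]
      = (1/8)[(6) + (6) + (-8) + (0) + (4)] = 8/8 = 1
  <chi_rho, chi_4> = (1/8)[1*(6)*conj(1) + 1*(6)*conj(1) + 2*(4)*conj(-1) + 2*(0)*conj(-1) + 2*(-2)*conj(1)]
      = (1/8)[(6) + (6) + (-8) + (0) + (-4)] = 0/8 = 0
  <chi_rho, chi_5> = (1/8)[1*(6)*conj(2) + 1*(6)*conj(-2) + 2*(4)*conj(0) + 2*(0)*conj(0) + 2*(-2)*conj(0)]
      = (1/8)[(12) + (-12) + (0) + (0) + (0)] = 0/8 = 0
Dimension check: dim(rho) = sum (mult * dim) = 2*1 + 3*1 + 1*1 + 0*1 + 0*2 = 6 = chi_rho(e) = 6.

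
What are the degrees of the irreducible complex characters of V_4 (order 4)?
Dimensions: 1, 1, 1, 1

Proof sketch: There are 4 irreducibles (= number of conjugacy classes). Their dimensions d_i satisfy sum d_i^2 = |G| = 4: 1 + 1 + 1 + 1 = 4.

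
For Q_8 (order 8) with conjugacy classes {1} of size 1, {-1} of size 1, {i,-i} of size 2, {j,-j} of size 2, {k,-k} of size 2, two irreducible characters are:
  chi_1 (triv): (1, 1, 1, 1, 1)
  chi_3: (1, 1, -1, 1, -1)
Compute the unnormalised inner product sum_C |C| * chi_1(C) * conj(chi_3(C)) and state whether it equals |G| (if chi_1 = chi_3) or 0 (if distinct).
Sum = 0; so <chi_1, chi_3> = 0 (distinct irreducibles are orthogonal).

Derivation: Compute term by term over conjugacy classes (|C| * chi_1(C) * conj(chi_3(C))):
  1*(1)*conj(1) + 1*(1)*conj(1) + 2*(1)*conj(-1) + 2*(1)*conj(1) + 2*(1)*conj(-1)
  = (1) + (1) + (-2) + (2) + (-2)
  = 0.
Dividing by |G| = 8 gives 0/8 = 0, matching the row-orthogonality relation <chi_1, chi_3> = [chi_1 = chi_3].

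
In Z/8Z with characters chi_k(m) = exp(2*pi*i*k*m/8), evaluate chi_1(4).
chi_1(4) = zeta_8^4 = -1

Proof sketch: chi_1(4) = zeta_8^(1*4) = zeta_8^4. Since zeta_8^8 = 1, this equals zeta_8^4 = exp(2*pi*i*4/8) = -1.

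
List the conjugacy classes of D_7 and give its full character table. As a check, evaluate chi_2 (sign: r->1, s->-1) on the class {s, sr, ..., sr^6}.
Conjugacy classes: {e} of size 1, {r^1, r^6} of size 2, {r^2, r^5} of size 2, {r^3, r^4} of size 2, {s, sr, ..., sr^6} of size 7.
Character table:
  irrep \ class              {e} (size 1)  {r^1, r^6} (size 2)  {r^2, r^5} (size 2)  {r^3, r^4} (size 2)  {s, sr, ..., sr^6} (size 7)
  chi_1 (triv)               1             1                    1                    1                    1                          
  chi_2 (sign: r->1, s->-1)  1             1                    1                    1                    -1                         
  chi_3 (2d, j=1)            2             2*cos(2*pi/7)        -2*cos(3*pi/7)       -2*cos(pi/7)         0                          
  chi_4 (2d, j=2)            2             -2*cos(3*pi/7)       -2*cos(pi/7)         2*cos(2*pi/7)        0                          
  chi_5 (2d, j=3)            2             -2*cos(pi/7)         2*cos(2*pi/7)        -2*cos(3*pi/7)       0                          

Spot check: chi_2 (sign: r->1, s->-1) on {s, sr, ..., sr^6} = -1.

Why: D_7 has order 2*7 = 14 with 5 conjugacy classes, hence 5 irreducibles. Sum of squared dims 1 + 1 + 4 + 4 + 4 = 14 = |G|. Linear characters come from the abelianisation; the 2-dimensional irreps have character r^k -> 2*cos(2*pi*j*k/7), reflections -> 0.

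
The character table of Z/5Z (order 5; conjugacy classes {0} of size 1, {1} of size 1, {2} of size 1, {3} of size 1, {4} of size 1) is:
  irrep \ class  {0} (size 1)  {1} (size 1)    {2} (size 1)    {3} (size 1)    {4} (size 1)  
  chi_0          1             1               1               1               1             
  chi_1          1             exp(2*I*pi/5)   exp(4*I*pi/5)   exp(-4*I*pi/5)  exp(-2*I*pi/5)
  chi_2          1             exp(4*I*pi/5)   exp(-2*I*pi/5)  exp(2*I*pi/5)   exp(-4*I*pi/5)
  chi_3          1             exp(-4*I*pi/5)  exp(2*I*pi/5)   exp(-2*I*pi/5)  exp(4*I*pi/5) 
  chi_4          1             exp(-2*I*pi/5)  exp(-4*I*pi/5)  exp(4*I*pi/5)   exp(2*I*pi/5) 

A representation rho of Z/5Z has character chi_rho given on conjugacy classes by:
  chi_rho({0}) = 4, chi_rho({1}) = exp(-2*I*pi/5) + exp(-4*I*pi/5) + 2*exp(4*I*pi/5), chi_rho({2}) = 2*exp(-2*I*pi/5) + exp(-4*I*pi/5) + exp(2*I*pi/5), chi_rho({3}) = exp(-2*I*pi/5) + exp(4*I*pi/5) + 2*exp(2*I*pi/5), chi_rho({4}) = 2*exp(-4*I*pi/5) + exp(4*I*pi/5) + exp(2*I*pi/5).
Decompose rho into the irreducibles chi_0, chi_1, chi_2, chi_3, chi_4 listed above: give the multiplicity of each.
Multiplicities: chi_0: 0, chi_1: 0, chi_2: 2, chi_3: 1, chi_4: 1.

Use <chi_rho, chi> = (1/|G|) sum_C |C| * chi_rho(C) * conj(chi(C)) with |G| = 5 for each irreducible chi in the table:
  <chi_rho, chi_0> = (1/5)[1*(4)*conj(1) + 1*(exp(-2*I*pi/5) + exp(-4*I*pi/5) + 2*exp(4*I*pi/5))*conj(1) + 1*(2*exp(-2*I*pi/5) + exp(-4*I*pi/5) + exp(2*I*pi/5))*conj(1) + 1*(exp(-2*I*pi/5) + exp(4*I*pi/5) + 2*exp(2*I*pi/5))*conj(1) + 1*(2*exp(-4*I*pi/5) + exp(4*I*pi/5) + exp(2*I*pi/5))*conj(1)]
      = (1/5)[(4) + (exp(-2*I*pi/5) + exp(-4*I*pi/5) + 2*exp(4*I*pi/5)) + (2*exp(-2*I*pi/5) + exp(-4*I*pi/5) + exp(2*I*pi/5)) + (exp(-2*I*pi/5) + exp(4*I*pi/5) + 2*exp(2*I*pi/5)) + (2*exp(-4*I*pi/5) + exp(4*I*pi/5) + exp(2*I*pi/5))] = 0/5 = 0
  <chi_rho, chi_1> = (1/5)[1*(4)*conj(1) + 1*(exp(-2*I*pi/5) + exp(-4*I*pi/5) + 2*exp(4*I*pi/5))*conj(exp(2*I*pi/5)) + 1*(2*exp(-2*I*pi/5) + exp(-4*I*pi/5) + exp(2*I*pi/5))*conj(exp(4*I*pi/5)) + 1*(exp(-2*I*pi/5) + exp(4*I*pi/5) + 2*exp(2*I*pi/5))*conj(exp(-4*I*pi/5)) + 1*(2*exp(-4*I*pi/5) + exp(4*I*pi/5) + exp(2*I*pi/5))*conj(exp(-2*I*pi/5))]
      = (1/5)[(4) + (exp(-4*I*pi/5) + exp(4*I*pi/5) + 2*exp(2*I*pi/5)) + (exp(-2*I*pi/5) + exp(2*I*pi/5) + 2*exp(4*I*pi/5)) + (2*exp(-4*I*pi/5) + exp(-2*I*pi/5) + exp(2*I*pi/5)) + (2*exp(-2*I*pi/5) + exp(-4*I*pi/5) + exp(4*I*pi/5))] = 0/5 = 0
  <chi_rho, chi_2> = (1/5)[1*(4)*conj(1) + 1*(exp(-2*I*pi/5) + exp(-4*I*pi/5) + 2*exp(4*I*pi/5))*conj(exp(4*I*pi/5)) + 1*(2*exp(-2*I*pi/5) + exp(-4*I*pi/5) + exp(2*I*pi/5))*conj(exp(-2*I*pi/5)) + 1*(exp(-2*I*pi/5) + exp(4*I*pi/5) + 2*exp(2*I*pi/5))*conj(exp(2*I*pi/5)) + 1*(2*exp(-4*I*pi/5) + exp(4*I*pi/5) + exp(2*I*pi/5))*conj(exp(-4*I*pi/5))]
      = (1/5)[(4) + (2 + exp(4*I*pi/5) + exp(2*I*pi/5)) + (2 + exp(-2*I*pi/5) + exp(4*I*pi/5)) + (2 + exp(-4*I*pi/5) + exp(2*I*pi/5)) + (2 + exp(-2*I*pi/5) + exp(-4*I*pi/5))] = 10/5 = 2
  <chi_rho, chi_3> = (1/5)[1*(4)*conj(1) + 1*(exp(-2*I*pi/5) + exp(-4*I*pi/5) + 2*exp(4*I*pi/5))*conj(exp(-4*I*pi/5)) + 1*(2*exp(-2*I*pi/5) + exp(-4*I*pi/5) + exp(2*I*pi/5))*conj(exp(2*I*pi/5)) + 1*(exp(-2*I*pi/5) + exp(4*I*pi/5) + 2*exp(2*I*pi/5))*conj(exp(-2*I*pi/5)) + 1*(2*exp(-4*I*pi/5) + exp(4*I*pi/5) + exp(2*I*pi/5))*conj(exp(4*I*pi/5))]
      = (1/5)[(4) + (1 + 2*exp(-2*I*pi/5) + exp(2*I*pi/5)) + (1 + 2*exp(-4*I*pi/5) + exp(4*I*pi/5)) + (1 + exp(-4*I*pi/5) + 2*exp(4*I*pi/5)) + (1 + exp(-2*I*pi/5) + 2*exp(2*I*pi/5))] = 5/5 = 1
  <chi_rho, chi_4> = (1/5)[1*(4)*conj(1) + 1*(exp(-2*I*pi/5) + exp(-4*I*pi/5) + 2*exp(4*I*pi/5))*conj(exp(-2*I*pi/5)) + 1*(2*exp(-2*I*pi/5) + exp(-4*I*pi/5) + exp(2*I*pi/5))*conj(exp(-4*I*pi/5)) + 1*(exp(-2*I*pi/5) + exp(4*I*pi/5) + 2*exp(2*I*pi/5))*conj(exp(4*I*pi/5)) + 1*(2*exp(-4*I*pi/5) + exp(4*I*pi/5) + exp(2*I*pi/5))*conj(exp(2*I*pi/5))]
      = (1/5)[(4) + (1 + 2*exp(-4*I*pi/5) + exp(-2*I*pi/5)) + (1 + exp(-4*I*pi/5) + 2*exp(2*I*pi/5)) + (1 + 2*exp(-2*I*pi/5) + exp(4*I*pi/5)) + (1 + exp(2*I*pi/5) + 2*exp(4*I*pi/5))] = 5/5 = 1
(Exp terms are combined using exp(i*s)*conj(exp(i*t)) = exp(i*(s-t)), and sums of them are collapsed using the identity that for every m > 1 the m distinct m-th roots of unity sum to 0, e.g. 1 + exp(2*I*pi/3) + exp(-2*I*pi/3) = 0.)
Dimension check: dim(rho) = sum (mult * dim) = 0*1 + 0*1 + 2*1 + 1*1 + 1*1 = 4 = chi_rho(e) = 4.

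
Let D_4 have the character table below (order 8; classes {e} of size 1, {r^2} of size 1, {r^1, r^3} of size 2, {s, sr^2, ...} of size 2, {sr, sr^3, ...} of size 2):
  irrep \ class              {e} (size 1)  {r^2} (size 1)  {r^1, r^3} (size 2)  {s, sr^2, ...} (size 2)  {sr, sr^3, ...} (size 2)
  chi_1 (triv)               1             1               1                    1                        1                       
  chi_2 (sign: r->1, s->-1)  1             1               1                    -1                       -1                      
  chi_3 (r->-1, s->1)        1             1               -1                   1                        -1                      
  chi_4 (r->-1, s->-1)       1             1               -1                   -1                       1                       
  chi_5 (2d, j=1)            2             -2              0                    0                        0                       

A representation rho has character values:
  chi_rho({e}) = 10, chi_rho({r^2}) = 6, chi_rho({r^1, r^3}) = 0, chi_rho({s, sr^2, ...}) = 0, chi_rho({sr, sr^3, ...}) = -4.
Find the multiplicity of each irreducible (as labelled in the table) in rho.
Multiplicities: chi_1: 1, chi_2: 3, chi_3: 3, chi_4: 1, chi_5: 1.

Use <chi_rho, chi> = (1/|G|) sum_C |C| * chi_rho(C) * conj(chi(C)) with |G| = 8 for each irreducible chi in the table:
  <chi_rho, chi_1> = (1/8)[1*(10)*conj(1) + 1*(6)*conj(1) + 2*(0)*conj(1) + 2*(0)*conj(1) + 2*(-4)*conj(1)]
      = (1/8)[(10) + (6) + (0) + (0) + (-8)] = 8/8 = 1
  <chi_rho, chi_2> = (1/8)[1*(10)*conj(1) + 1*(6)*conj(1) + 2*(0)*conj(1) + 2*(0)*conj(-1) + 2*(-4)*conj(-1)]
      = (1/8)[(10) + (6) + (0) + (0) + (8)] = 24/8 = 3
  <chi_rho, chi_3> = (1/8)[1*(10)*conj(1) + 1*(6)*conj(1) + 2*(0)*conj(-1) + 2*(0)*conj(1) + 2*(-4)*conj(-1)]
      = (1/8)[(10) + (6) + (0) + (0) + (8)] = 24/8 = 3
  <chi_rho, chi_4> = (1/8)[1*(10)*conj(1) + 1*(6)*conj(1) + 2*(0)*conj(-1) + 2*(0)*conj(-1) + 2*(-4)*conj(1)]
      = (1/8)[(10) + (6) + (0) + (0) + (-8)] = 8/8 = 1
  <chi_rho, chi_5> = (1/8)[1*(10)*conj(2) + 1*(6)*conj(-2) + 2*(0)*conj(0) + 2*(0)*conj(0) + 2*(-4)*conj(0)]
      = (1/8)[(20) + (-12) + (0) + (0) + (0)] = 8/8 = 1
Dimension check: dim(rho) = sum (mult * dim) = 1*1 + 3*1 + 3*1 + 1*1 + 1*2 = 10 = chi_rho(e) = 10.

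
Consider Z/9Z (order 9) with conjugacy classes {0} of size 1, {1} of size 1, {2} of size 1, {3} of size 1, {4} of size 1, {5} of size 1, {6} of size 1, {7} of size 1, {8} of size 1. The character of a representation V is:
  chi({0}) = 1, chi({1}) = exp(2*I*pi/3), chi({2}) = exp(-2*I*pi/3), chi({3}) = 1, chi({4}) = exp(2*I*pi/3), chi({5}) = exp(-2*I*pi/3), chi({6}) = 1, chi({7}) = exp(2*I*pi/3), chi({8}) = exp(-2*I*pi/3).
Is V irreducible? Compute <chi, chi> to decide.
Irreducible: <chi, chi> = 1.

Working: <chi, chi> = (1/|G|) sum_C |C| * |chi(C)|^2 = (1/9)[1*|1|^2 + 1*|exp(2*I*pi/3)|^2 + 1*|exp(-2*I*pi/3)|^2 + 1*|1|^2 + 1*|exp(2*I*pi/3)|^2 + 1*|exp(-2*I*pi/3)|^2 + 1*|1|^2 + 1*|exp(2*I*pi/3)|^2 + 1*|exp(-2*I*pi/3)|^2]
  = (1/9)[(1) + (1) + (1) + (1) + (1) + (1) + (1) + (1) + (1)] = 9/9 = 1.
(Exp terms are combined using exp(i*s)*conj(exp(i*t)) = exp(i*(s-t)), and sums of them are collapsed using the identity that for every m > 1 the m distinct m-th roots of unity sum to 0, e.g. 1 + exp(2*I*pi/3) + exp(-2*I*pi/3) = 0.)
A character is irreducible iff <chi, chi> = 1, so this representation is irreducible.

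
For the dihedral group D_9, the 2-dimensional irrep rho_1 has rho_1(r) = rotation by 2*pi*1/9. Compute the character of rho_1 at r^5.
chi_{rho_1}(r^5) = 2*cos(2*pi*1*5/9) = -2*cos(pi/9)

Details: rho_1(r^5) is rotation by angle 2*pi*1*5/9, whose trace is 2*cos(2*pi*1*5/9) = -2*cos(pi/9).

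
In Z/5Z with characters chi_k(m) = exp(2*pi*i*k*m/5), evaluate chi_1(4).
chi_1(4) = zeta_5^4 = exp(-2*I*pi/5)

Proof sketch: chi_1(4) = zeta_5^(1*4) = zeta_5^4. Since zeta_5^5 = 1, this equals zeta_5^4 = exp(2*pi*i*4/5) = exp(-2*I*pi/5).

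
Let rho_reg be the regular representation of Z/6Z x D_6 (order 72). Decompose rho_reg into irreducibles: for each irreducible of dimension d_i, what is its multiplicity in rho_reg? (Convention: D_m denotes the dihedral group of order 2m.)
Each irreducible V_i of dimension d_i appears with multiplicity d_i, i.e. rho_reg = (direct sum over all irreducibles V_i) d_i V_i. The irreducible dimensions for Z/6Z x D_6 are 1, 1, 1, 1, 1, 1, 1, 1, 1, 1, 1, 1, 1, 1, 1, 1, 1, 1, 1, 1, 1, 1, 1, 1, 2, 2, 2, 2, 2, 2, 2, 2, 2, 2, 2, 2: 24 irreducibles of dimension 1, each with multiplicity 1; 12 irreducibles of dimension 2, each with multiplicity 2. Total dimension 24*1*1 + 12*2*2 = 72 = |G|.

Explanation: General theorem: in the regular representation of a finite group G, each irreducible appears with multiplicity equal to its dimension. Check: dim(rho_reg) = sum d_i^2 = 1 + 1 + 1 + 1 + 1 + 1 + 1 + 1 + 1 + 1 + 1 + 1 + 1 + 1 + 1 + 1 + 1 + 1 + 1 + 1 + 1 + 1 + 1 + 1 + 4 + 4 + 4 + 4 + 4 + 4 + 4 + 4 + 4 + 4 + 4 + 4 = 72 = |G|.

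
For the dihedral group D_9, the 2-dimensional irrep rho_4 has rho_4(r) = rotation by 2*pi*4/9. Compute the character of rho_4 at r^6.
chi_{rho_4}(r^6) = 2*cos(2*pi*4*6/9) = -1

Solution. rho_4(r^6) is rotation by angle 2*pi*4*6/9, whose trace is 2*cos(2*pi*4*6/9) = -1.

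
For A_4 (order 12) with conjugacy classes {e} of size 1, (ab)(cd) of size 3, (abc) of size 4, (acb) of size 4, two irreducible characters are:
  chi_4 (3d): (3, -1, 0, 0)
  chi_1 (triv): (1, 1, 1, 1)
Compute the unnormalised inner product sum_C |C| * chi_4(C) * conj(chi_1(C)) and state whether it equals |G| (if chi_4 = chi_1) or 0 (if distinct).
Sum = 0; so <chi_4, chi_1> = 0 (distinct irreducibles are orthogonal).

Argument: Compute term by term over conjugacy classes (|C| * chi_4(C) * conj(chi_1(C))):
  1*(3)*conj(1) + 3*(-1)*conj(1) + 4*(0)*conj(1) + 4*(0)*conj(1)
  = (3) + (-3) + (0) + (0)
  = 0.
(Exp terms are combined using exp(i*s)*conj(exp(i*t)) = exp(i*(s-t)), and sums of them are collapsed using the identity that for every m > 1 the m distinct m-th roots of unity sum to 0, e.g. 1 + exp(2*I*pi/3) + exp(-2*I*pi/3) = 0.)
Dividing by |G| = 12 gives 0/12 = 0, matching the row-orthogonality relation <chi_4, chi_1> = [chi_4 = chi_1].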